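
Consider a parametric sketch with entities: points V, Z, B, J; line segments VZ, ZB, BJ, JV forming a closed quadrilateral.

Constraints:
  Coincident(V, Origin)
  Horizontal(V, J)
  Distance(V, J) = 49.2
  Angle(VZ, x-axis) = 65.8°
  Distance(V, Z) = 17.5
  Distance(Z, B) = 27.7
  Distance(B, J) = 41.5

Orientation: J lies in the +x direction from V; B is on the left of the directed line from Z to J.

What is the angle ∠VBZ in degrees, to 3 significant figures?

8.47°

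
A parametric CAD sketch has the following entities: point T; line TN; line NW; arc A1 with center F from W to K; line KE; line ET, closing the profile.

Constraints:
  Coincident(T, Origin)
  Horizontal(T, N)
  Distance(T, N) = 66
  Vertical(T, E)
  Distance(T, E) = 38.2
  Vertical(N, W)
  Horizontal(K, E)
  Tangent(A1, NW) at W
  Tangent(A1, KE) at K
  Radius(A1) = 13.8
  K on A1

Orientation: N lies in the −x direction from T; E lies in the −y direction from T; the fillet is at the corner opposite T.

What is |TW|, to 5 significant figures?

70.366

T is at the origin; TN is horizontal with |TN| = 66.0 and N on the −x side, so N = (-66.000, 0.0000). T and E share the same x with |TE| = 38.2 and E on the −y side, so E = (0.0000, -38.200). The virtual corner opposite T is at (-66.000, -38.200). Tangency of A1 to NW means the radius FW is perpendicular to NW and tangency of A1 to KE means the radius FK is perpendicular to KE, with radius 13.8, so the center F sits 13.8 in from both sides at F = (-52.200, -24.400). That places the tangent points at W = (-66.000, -24.400) on NW and K = (-52.200, -38.200) on KE. Then |TW| = |W − T| = 70.366.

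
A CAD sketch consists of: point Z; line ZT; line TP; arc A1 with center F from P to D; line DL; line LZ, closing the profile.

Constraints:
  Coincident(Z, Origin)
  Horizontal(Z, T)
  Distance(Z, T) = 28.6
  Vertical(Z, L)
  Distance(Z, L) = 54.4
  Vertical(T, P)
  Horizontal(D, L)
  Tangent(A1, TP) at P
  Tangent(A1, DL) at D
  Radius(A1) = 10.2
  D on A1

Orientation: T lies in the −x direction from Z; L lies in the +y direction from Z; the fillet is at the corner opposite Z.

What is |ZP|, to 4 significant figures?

52.65

The virtual corner opposite Z is at (-28.60, 54.40). A1 meets TP tangentially, so FP is at right angles to TP and tangency of A1 to DL means the radius FD is perpendicular to DL, with radius 10.2, so the center F sits 10.2 in from both sides at F = (-18.40, 44.20). That places the tangent points at P = (-28.60, 44.20) on TP and D = (-18.40, 54.40) on DL. Then |ZP| = |P − Z| = 52.65.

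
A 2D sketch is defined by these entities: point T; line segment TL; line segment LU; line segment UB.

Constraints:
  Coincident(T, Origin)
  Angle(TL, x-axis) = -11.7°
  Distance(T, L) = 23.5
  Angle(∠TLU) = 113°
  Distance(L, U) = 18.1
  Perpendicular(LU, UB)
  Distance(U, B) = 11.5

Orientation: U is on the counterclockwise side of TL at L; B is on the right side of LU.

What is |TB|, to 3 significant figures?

42.9

T is at the origin; TL runs at -11.7° with length 23.5, so L = 23.5·(cos -11.7°, sin -11.7°) = (23.0, -4.77). ∠TLU = 113.0°, so LU runs at -11.7° + (180° − 113.0°) = 55.3° from the x-axis; with |LU| = 18.1, U = L + 18.1·(cos 55.3°, sin 55.3°) = (33.3, 10.1). The perpendicularity gives UB at right angles to LU; with |UB| = 11.5 on the right of LU, B = U + 11.5·(0.822, -0.569) = (42.8, 3.57). Then |TB| = |B − T| = 42.9.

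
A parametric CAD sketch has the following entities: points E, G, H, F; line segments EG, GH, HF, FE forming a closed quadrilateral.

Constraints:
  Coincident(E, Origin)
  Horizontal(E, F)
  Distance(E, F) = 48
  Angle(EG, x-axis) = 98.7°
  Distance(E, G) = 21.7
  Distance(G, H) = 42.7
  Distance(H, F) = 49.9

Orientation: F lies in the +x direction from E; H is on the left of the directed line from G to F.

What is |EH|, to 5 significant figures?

56.227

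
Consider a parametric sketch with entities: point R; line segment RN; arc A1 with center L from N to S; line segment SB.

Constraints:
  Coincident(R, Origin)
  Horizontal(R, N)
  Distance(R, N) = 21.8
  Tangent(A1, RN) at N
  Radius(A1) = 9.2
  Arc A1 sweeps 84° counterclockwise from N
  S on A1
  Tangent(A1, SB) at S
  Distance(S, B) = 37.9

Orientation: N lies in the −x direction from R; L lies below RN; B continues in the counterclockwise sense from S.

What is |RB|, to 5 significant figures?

57.693

R is at the origin; RN is horizontal with |RN| = 21.8 and N on the −x side, so N = (-21.800, 0.0000). The tangent condition forces LN to be normal to RN, so L = N + (0, -9.2) = (-21.800, -9.2000). On A1, N sits at bearing 90° from L; an 84° counterclockwise sweep puts S at bearing 174°, so S = L + 9.2·(cos 174°, sin 174°) = (-30.950, -8.2383). Since A1 is tangent to SB there, LS ⟂ SB, so SB runs along (−sin 174°, cos 174°); with |SB| = 37.9, B = (-34.911, -45.931). Then |RB| = |B − R| = 57.693.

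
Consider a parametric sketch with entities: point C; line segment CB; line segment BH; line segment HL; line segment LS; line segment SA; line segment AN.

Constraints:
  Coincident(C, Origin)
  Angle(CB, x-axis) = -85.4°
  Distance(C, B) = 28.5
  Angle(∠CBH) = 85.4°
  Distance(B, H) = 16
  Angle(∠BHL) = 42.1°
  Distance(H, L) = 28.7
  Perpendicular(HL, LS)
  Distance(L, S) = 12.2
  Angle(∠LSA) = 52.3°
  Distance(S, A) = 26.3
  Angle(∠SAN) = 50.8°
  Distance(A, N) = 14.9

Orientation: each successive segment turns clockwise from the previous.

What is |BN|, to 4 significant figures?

20.84

C is at the origin; CB runs at -85.4° with length 28.5, so B = (2.286, -28.41). ∠CBH = 85.4° gives BH at -180.0° from the x-axis; with |BH| = 16.0, H = (-13.71, -28.41). ∠BHL = 42.1° gives HL at 42.10° from the x-axis; with |HL| = 28.7, L = (7.580, -9.167). The perpendicularity gives LS at right angles to HL, so LS runs at -47.90°; with |LS| = 12.2, S = (15.76, -18.22). ∠LSA = 52.3° gives SA at -175.6° from the x-axis; with |SA| = 26.3, A = (-10.46, -20.24). ∠SAN = 50.8° gives AN at 55.20° from the x-axis; with |AN| = 14.9, N = (-1.959, -8.002). Then |BN| = |N − B| = 20.84.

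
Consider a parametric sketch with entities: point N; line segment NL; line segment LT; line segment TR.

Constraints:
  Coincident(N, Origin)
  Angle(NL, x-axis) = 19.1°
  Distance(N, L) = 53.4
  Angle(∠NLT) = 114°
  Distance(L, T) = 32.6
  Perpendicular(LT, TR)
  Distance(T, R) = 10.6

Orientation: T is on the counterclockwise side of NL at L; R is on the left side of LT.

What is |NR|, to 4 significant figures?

66.40

∠NLT = 114.0°, so LT runs at 19.1° + (180° − 114.0°) = 85.10° from the x-axis; with |LT| = 32.6, T = L + 32.6·(cos 85.10°, sin 85.10°) = (53.24, 49.95). LT ⟂ TR; with |TR| = 10.6 on the left of LT, R = T + 10.6·(-0.9963, 0.08542) = (42.68, 50.86). Then |NR| = |R − N| = 66.40.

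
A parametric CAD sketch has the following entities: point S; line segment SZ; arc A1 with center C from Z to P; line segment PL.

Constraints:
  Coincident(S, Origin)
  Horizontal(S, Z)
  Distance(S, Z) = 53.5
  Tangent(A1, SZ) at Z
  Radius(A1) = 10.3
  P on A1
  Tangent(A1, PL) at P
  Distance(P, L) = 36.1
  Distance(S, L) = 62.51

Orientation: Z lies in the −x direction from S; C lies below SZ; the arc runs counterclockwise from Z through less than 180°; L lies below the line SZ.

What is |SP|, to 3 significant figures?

64.1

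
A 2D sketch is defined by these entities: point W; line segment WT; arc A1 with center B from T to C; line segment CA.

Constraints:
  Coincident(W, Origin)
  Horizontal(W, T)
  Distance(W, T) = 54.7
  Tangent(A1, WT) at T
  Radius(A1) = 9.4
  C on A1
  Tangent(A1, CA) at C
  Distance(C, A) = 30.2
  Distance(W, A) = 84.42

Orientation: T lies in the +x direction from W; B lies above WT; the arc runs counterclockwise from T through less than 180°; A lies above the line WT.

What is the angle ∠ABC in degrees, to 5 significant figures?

72.711°

Checks: W = (0.00, 0.00) ✓; ∠(BT, TW) = 90.00° ✓; |BT| = 9.400 ✓; |BC| = 9.400 ✓; ∠(BC, CA) = 90.00° ✓; |CA| = 30.20 ✓; |WA| = 84.42 ✓.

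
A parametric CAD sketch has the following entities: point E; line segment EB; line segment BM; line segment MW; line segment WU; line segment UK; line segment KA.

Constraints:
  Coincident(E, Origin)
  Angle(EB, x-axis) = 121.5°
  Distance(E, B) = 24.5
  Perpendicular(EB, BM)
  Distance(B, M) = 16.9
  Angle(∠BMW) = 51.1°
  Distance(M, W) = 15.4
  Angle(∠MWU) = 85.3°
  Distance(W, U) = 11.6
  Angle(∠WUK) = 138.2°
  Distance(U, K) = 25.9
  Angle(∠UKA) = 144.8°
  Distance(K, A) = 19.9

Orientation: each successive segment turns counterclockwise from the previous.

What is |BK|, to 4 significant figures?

22.07

E is at the origin; EB runs at 121.5° with length 24.5, so B = (-12.80, 20.89). EB ⟂ BM, so BM runs at -148.5°; with |BM| = 16.9, M = (-27.21, 12.06). ∠BMW = 51.1° gives MW at -19.60° from the x-axis; with |MW| = 15.4, W = (-12.70, 6.894). ∠MWU = 85.3° gives WU at 75.10° from the x-axis; with |WU| = 11.6, U = (-9.720, 18.10). ∠WUK = 138.2° gives UK at 116.9° from the x-axis; with |UK| = 25.9, K = (-21.44, 41.20). Then |BK| = |K − B| = 22.07.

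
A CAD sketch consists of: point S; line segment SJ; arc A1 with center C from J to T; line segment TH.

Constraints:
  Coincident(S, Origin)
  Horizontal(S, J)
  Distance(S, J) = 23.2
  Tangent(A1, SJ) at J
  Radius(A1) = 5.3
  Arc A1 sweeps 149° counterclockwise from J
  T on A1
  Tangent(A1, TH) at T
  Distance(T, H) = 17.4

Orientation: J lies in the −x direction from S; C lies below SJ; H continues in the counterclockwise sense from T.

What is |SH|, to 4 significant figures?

21.79

S is at the origin; S and J share the same y with |SJ| = 23.2 and J on the −x side, so J = (-23.20, 0.000). Tangency of A1 to SJ means the radius CJ is perpendicular to SJ, so C = J + (0, -5.3) = (-23.20, -5.300). On A1, J sits at bearing 90° from C; a 149° counterclockwise sweep puts T at bearing 239°, so T = C + 5.3·(cos 239°, sin 239°) = (-25.93, -9.843). Tangency of A1 to TH means the radius CT is perpendicular to TH, so TH runs along (−sin 239°, cos 239°); with |TH| = 17.4, H = (-11.01, -18.80). Then |SH| = |H − S| = 21.79.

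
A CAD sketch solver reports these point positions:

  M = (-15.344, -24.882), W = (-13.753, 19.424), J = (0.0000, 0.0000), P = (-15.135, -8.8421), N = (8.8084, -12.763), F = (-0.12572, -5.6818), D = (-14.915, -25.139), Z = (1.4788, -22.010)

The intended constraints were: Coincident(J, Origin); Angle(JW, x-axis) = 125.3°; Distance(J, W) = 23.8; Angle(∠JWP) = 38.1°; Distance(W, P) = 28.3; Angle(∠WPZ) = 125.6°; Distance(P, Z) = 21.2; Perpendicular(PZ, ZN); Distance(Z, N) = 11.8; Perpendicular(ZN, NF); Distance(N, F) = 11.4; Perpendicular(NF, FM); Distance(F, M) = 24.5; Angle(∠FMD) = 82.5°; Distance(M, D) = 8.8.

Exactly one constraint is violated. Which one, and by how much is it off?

Distance(M, D) = 8.8 — off by 8.30.

J = (0.00, 0.00) ✓; JW at 125.3° ✓; |JW| = 23.80 ✓; ∠JWP = 38.10° ✓; |WP| = 28.30 ✓; ∠WPZ = 125.6° ✓; |PZ| = 21.20 ✓; ∠(PZ, ZN) = 90.00° ✓; |ZN| = 11.80 ✓; ∠(ZN, NF) = 90.00° ✓; |NF| = 11.40 ✓; ∠(NF, FM) = 90.00° ✓; |FM| = 24.50 ✓; ∠FMD = 82.52° ✓; |MD| = 0.5001 ✗.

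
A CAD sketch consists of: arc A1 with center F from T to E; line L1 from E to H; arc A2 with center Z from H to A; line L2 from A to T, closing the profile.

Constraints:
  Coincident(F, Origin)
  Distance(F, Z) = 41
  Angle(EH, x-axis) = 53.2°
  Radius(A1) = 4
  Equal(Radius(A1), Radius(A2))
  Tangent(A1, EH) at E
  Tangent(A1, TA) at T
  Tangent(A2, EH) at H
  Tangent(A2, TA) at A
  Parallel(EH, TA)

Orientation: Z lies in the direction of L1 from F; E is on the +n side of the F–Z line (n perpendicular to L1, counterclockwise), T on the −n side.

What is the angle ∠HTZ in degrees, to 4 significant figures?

5.469°

Tangency of A1 to both parallel lines with radius 4.0 puts E and T at F ± 4.0·n: E = (-3.203, 2.396), T = (3.203, -2.396). Equal radii place H and A the same way about Z: H = Z + 4.0·n = (21.36, 35.23), A = Z − 4.0·n = (27.76, 30.43). Then cos ∠HTZ = TH·TZ / (|TH||TZ|), giving 5.469°.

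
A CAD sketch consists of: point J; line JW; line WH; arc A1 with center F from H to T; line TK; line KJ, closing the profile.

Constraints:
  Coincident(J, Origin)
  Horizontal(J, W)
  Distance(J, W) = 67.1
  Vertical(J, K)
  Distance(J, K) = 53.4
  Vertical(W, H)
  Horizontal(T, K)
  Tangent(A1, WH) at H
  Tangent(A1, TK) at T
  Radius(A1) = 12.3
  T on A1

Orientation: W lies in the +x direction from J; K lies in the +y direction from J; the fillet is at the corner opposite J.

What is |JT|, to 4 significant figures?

76.52

The virtual corner opposite J is at (67.10, 53.40). A1 meets WH tangentially, so FH is at right angles to WH and since A1 is tangent to TK there, FT ⟂ TK, with radius 12.3, so the center F sits 12.3 in from both sides at F = (54.80, 41.10). That places the tangent points at H = (67.10, 41.10) on WH and T = (54.80, 53.40) on TK. Then |JT| = |T − J| = 76.52.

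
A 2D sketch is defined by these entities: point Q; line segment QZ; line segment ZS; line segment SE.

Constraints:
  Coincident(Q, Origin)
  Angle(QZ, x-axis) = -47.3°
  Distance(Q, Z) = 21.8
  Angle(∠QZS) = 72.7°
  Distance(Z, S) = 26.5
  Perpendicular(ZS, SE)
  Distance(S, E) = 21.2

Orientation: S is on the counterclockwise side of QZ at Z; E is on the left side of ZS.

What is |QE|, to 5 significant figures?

20.021

Q is at the origin; QZ runs at -47.3° with length 21.8, so Z = 21.8·(cos -47.3°, sin -47.3°) = (14.784, -16.021). ∠QZS = 72.7°, so ZS runs at -47.3° + (180° − 72.7°) = 60.000° from the x-axis; with |ZS| = 26.5, S = Z + 26.5·(cos 60.000°, sin 60.000°) = (28.034, 6.9285). ZS ⟂ SE; with |SE| = 21.2 on the left of ZS, E = S + 21.2·(-0.86603, 0.50000) = (9.6741, 17.529). Then |QE| = |E − Q| = 20.021.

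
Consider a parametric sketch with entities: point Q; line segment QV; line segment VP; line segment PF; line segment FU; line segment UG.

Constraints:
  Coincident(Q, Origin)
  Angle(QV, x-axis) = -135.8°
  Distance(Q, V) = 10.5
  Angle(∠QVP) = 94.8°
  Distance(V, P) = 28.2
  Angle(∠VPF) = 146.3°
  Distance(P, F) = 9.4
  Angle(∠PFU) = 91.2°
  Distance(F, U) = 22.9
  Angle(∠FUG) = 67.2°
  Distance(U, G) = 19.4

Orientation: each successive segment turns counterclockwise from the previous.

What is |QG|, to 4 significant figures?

13.68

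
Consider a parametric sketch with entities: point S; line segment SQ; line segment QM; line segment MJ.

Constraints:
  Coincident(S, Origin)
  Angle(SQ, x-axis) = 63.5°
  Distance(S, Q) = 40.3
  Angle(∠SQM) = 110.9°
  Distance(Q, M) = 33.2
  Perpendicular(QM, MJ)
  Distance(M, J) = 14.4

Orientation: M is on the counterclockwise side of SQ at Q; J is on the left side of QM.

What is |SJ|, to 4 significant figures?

52.95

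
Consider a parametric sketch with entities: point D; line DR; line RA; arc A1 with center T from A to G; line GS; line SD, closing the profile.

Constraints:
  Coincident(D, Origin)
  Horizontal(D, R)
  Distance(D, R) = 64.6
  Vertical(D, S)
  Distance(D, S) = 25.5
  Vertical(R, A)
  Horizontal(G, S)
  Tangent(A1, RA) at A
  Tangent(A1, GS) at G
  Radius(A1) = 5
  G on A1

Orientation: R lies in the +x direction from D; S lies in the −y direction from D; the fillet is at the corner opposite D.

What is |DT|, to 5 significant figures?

63.027

D is at the origin; D and R share the same y with |DR| = 64.6 and R on the +x side, so R = (64.600, 0.0000). D and S share the same x with |DS| = 25.5 and S on the −y side, so S = (0.0000, -25.500). The virtual corner opposite D is at (64.600, -25.500). Tangency of A1 to RA means the radius TA is perpendicular to RA and tangency of A1 to GS means the radius TG is perpendicular to GS, with radius 5.0, so the center T sits 5.0 in from both sides at T = (59.600, -20.500). Then |DT| = |T − D| = 63.027.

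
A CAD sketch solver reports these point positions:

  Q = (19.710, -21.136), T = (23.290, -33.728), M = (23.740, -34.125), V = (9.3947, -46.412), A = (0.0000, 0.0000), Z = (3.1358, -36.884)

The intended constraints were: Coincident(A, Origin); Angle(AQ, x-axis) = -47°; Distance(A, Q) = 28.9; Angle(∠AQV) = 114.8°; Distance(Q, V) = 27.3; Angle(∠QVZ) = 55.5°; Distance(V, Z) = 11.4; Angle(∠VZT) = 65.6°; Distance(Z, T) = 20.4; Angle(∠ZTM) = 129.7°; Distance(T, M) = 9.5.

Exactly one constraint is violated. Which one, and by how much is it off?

Distance(T, M) = 9.5 — off by 8.90.

A = (0.00, 0.00) ✓; AQ at -47.00° ✓; |AQ| = 28.90 ✓; ∠AQV = 114.8° ✓; |QV| = 27.30 ✓; ∠QVZ = 55.50° ✓; |VZ| = 11.40 ✓; ∠VZT = 65.60° ✓; |ZT| = 20.40 ✓; ∠ZTM = 129.7° ✓; |TM| = 0.6001 ✗.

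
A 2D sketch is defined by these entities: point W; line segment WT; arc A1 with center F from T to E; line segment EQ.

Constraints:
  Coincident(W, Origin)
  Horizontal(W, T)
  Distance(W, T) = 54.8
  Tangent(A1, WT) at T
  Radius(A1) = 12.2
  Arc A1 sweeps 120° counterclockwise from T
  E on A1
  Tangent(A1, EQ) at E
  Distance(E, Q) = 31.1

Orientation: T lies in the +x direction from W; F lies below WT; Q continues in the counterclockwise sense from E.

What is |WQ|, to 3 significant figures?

75.0

W is at the origin; WT is horizontal with |WT| = 54.8 and T on the +x side, so T = (54.8, 0.00). Tangency of A1 to WT means the radius FT is perpendicular to WT, so F = T + (0, -12.2) = (54.8, -12.2). On A1, T sits at bearing 90° from F; a 120° counterclockwise sweep puts E at bearing 210°, so E = F + 12.2·(cos 210°, sin 210°) = (44.2, -18.3). Since A1 is tangent to EQ there, FE ⟂ EQ, so EQ runs along (−sin 210°, cos 210°); with |EQ| = 31.1, Q = (59.8, -45.2). Then |WQ| = |Q − W| = 75.0.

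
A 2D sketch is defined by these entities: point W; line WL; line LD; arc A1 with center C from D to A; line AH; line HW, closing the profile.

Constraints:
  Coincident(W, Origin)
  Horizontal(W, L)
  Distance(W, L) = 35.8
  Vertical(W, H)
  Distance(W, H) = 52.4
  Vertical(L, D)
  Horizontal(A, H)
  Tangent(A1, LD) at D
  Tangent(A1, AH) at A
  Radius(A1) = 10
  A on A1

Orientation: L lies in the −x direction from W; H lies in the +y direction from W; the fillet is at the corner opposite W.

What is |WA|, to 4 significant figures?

58.41

The virtual corner opposite W is at (-35.80, 52.40). A1 meets LD tangentially, so CD is at right angles to LD and tangency of A1 to AH means the radius CA is perpendicular to AH, with radius 10.0, so the center C sits 10.0 in from both sides at C = (-25.80, 42.40). That places the tangent points at D = (-35.80, 42.40) on LD and A = (-25.80, 52.40) on AH. Then |WA| = |A − W| = 58.41.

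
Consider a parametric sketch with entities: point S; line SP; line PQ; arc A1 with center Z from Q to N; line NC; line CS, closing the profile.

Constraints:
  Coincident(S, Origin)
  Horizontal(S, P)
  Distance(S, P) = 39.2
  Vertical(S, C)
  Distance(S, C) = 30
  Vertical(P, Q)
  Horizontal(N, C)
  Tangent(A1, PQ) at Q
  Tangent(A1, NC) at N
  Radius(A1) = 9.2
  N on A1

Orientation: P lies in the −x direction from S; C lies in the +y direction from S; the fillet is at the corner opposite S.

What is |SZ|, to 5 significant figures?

36.505

SC is vertical with |SC| = 30.0 and C on the +y side, so C = (0.0000, 30.000). The virtual corner opposite S is at (-39.200, 30.000). The tangent condition forces ZQ to be normal to PQ and since A1 is tangent to NC there, ZN ⟂ NC, with radius 9.2, so the center Z sits 9.2 in from both sides at Z = (-30.000, 20.800). Then |SZ| = |Z − S| = 36.505.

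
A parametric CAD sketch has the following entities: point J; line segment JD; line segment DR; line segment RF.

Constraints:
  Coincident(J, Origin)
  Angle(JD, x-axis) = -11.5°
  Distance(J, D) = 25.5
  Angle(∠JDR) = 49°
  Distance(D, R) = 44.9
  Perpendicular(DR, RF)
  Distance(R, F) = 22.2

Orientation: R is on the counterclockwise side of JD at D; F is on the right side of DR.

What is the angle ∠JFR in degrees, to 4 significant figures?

34.20°

J is at the origin; JD runs at -11.5° with length 25.5, so D = 25.5·(cos -11.5°, sin -11.5°) = (24.99, -5.084). ∠JDR = 49.0°, so DR runs at -11.5° + (180° − 49.0°) = 119.5° from the x-axis; with |DR| = 44.9, R = D + 44.9·(cos 119.5°, sin 119.5°) = (2.878, 34.00). The perpendicularity gives RF at right angles to DR; with |RF| = 22.2 on the right of DR, F = R + 22.2·(0.8704, 0.4924) = (22.20, 44.93). Then cos ∠JFR = FJ·FR / (|FJ||FR|), giving 34.20°.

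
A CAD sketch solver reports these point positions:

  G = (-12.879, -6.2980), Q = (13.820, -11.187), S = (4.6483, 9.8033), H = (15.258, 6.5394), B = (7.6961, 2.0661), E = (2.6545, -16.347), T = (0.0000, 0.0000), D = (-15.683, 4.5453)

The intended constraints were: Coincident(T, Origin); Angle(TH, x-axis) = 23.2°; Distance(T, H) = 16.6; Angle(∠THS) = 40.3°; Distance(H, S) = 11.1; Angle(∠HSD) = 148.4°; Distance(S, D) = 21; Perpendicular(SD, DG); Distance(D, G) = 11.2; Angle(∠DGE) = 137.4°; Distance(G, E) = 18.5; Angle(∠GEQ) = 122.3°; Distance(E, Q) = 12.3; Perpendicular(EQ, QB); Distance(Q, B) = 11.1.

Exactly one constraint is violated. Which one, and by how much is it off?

Distance(Q, B) = 11.1 — off by 3.50.

T = (0.00, 0.00) ✓; TH at 23.20° ✓; |TH| = 16.60 ✓; ∠THS = 40.30° ✓; |HS| = 11.10 ✓; ∠HSD = 148.4° ✓; |SD| = 21.00 ✓; ∠(SD, DG) = 90.00° ✓; |DG| = 11.20 ✓; ∠DGE = 137.4° ✓; |GE| = 18.50 ✓; ∠GEQ = 122.3° ✓; |EQ| = 12.30 ✓; ∠(EQ, QB) = 90.00° ✓; |QB| = 14.60 ✗.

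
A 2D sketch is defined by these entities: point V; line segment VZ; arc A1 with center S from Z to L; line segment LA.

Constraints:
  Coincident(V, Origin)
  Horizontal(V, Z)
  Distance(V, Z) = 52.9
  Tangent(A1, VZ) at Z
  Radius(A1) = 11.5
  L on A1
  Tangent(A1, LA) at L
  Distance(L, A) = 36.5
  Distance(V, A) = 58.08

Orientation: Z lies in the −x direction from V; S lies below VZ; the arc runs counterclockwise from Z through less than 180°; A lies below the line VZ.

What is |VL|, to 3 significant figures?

64.2

Checks: ∠(SZ, ZV) = 90.00° ✓; |SZ| = 11.50 ✓; |SL| = 11.50 ✓; ∠(SL, LA) = 90.00° ✓; |LA| = 36.50 ✓; |VA| = 58.08 ✓.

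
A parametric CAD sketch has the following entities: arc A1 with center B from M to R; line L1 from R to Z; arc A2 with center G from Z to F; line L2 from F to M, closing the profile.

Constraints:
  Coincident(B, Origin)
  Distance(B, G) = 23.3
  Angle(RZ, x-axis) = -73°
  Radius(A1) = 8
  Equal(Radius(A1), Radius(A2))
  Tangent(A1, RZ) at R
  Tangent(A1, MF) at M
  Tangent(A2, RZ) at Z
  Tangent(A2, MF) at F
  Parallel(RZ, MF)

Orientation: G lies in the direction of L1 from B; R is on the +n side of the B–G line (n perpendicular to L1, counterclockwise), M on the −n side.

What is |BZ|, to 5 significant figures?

24.635

Tangency of A1 to both parallel lines with radius 8.0 puts R and M at B ± 8.0·n: R = (7.6504, 2.3390), M = (-7.6504, -2.3390). Equal radii place Z and F the same way about G: Z = G + 8.0·n = (14.463, -19.943), F = G − 8.0·n = (-0.83818, -24.621). Then |BZ| = |Z − B| = 24.635.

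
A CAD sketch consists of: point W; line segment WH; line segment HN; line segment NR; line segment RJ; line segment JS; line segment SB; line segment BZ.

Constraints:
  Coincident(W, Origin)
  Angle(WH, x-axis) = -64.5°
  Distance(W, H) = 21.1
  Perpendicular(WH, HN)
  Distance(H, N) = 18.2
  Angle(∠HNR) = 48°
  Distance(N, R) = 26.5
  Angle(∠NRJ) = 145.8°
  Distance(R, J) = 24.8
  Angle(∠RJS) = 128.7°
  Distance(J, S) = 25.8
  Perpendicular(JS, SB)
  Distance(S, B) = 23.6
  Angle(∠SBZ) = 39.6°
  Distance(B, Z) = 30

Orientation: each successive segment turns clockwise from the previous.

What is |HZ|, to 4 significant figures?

35.59

JS is perpendicular to SB, so SB runs at -102.0°; with |SB| = 23.6, B = (39.70, -14.21). ∠SBZ = 39.6° gives BZ at 117.6° from the x-axis; with |BZ| = 30.0, Z = (25.80, 12.37). Then |HZ| = |Z − H| = 35.59.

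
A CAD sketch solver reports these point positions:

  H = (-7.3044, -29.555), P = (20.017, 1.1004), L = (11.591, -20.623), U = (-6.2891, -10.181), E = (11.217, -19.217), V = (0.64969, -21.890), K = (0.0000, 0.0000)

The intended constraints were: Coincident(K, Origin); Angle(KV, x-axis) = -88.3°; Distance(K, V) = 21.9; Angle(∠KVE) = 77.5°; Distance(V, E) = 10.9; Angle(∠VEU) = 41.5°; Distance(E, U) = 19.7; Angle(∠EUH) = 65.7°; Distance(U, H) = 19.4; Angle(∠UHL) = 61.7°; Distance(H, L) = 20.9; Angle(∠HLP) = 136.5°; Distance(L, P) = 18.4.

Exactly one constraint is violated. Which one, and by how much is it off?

Distance(L, P) = 18.4 — off by 4.90.

K = (0.00, 0.00) ✓; KV at -88.30° ✓; |KV| = 21.90 ✓; ∠KVE = 77.50° ✓; |VE| = 10.90 ✓; ∠VEU = 41.50° ✓; |EU| = 19.70 ✓; ∠EUH = 65.70° ✓; |UH| = 19.40 ✓; ∠UHL = 61.70° ✓; |HL| = 20.90 ✓; ∠HLP = 136.5° ✓; |LP| = 23.30 ✗.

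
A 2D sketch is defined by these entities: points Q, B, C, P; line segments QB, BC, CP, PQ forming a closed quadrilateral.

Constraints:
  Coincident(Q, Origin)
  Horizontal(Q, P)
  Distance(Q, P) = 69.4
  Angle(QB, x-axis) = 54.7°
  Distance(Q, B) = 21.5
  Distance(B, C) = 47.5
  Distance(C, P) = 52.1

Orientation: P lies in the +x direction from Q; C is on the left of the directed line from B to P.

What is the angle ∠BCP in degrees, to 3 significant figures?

73.4°

Checks: Q = (0.00, 0.00) ✓; |BC| = 47.50 ✓; |CP| = 52.10 ✓.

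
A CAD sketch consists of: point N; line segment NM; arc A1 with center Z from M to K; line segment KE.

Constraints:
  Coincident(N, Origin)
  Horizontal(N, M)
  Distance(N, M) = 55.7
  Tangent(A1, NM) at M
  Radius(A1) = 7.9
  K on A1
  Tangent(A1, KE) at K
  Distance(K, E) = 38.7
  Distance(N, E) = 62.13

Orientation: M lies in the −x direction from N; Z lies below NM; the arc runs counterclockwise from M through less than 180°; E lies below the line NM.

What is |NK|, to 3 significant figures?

63.6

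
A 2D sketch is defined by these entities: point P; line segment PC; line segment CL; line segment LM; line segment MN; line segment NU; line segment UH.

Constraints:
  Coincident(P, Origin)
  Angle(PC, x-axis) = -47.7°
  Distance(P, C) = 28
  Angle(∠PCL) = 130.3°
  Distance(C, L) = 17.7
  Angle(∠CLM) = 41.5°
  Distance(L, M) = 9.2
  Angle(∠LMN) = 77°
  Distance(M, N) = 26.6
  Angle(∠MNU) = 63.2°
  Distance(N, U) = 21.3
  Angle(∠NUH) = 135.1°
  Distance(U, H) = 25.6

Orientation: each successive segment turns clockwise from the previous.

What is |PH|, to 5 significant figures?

60.240

P is at the origin; PC runs at -47.7° with length 28.0, so C = (18.844, -20.710). ∠PCL = 130.3° gives CL at -97.400° from the x-axis; with |CL| = 17.7, L = (16.565, -38.262). ∠CLM = 41.5° gives LM at 124.10° from the x-axis; with |LM| = 9.2, M = (11.407, -30.644). ∠LMN = 77.0° gives MN at 21.100° from the x-axis; with |MN| = 26.6, N = (36.223, -21.068). ∠MNU = 63.2° gives NU at -95.700° from the x-axis; with |NU| = 21.3, U = (34.108, -42.263). ∠NUH = 135.1° gives UH at -140.60° from the x-axis; with |UH| = 25.6, H = (14.326, -58.512). Then |PH| = |H − P| = 60.240.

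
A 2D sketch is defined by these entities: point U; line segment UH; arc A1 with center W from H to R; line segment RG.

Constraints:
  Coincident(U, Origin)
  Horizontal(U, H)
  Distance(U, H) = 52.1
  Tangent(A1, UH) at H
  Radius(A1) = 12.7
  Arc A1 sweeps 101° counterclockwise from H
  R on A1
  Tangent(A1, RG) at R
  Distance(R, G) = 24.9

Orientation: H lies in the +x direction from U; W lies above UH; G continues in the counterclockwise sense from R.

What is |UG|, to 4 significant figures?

71.72

U is at the origin; U and H share the same y with |UH| = 52.1 and H on the +x side, so H = (52.10, 0.000). A1 meets UH tangentially, so WH is at right angles to UH, so W = H + (0, 12.7) = (52.10, 12.70). On A1, H sits at bearing -90° from W; a 101° counterclockwise sweep puts R at bearing 11°, so R = W + 12.7·(cos 11°, sin 11°) = (64.57, 15.12). The tangent condition forces WR to be normal to RG, so RG runs along (−sin 11°, cos 11°); with |RG| = 24.9, G = (59.82, 39.57). Then |UG| = |G − U| = 71.72.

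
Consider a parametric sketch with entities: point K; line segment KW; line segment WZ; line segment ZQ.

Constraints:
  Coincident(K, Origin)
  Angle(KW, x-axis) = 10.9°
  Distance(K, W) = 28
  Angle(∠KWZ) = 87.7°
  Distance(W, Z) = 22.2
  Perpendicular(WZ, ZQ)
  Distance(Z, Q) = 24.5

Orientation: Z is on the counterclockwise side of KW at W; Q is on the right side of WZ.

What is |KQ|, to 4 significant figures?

56.55

∠KWZ = 87.7°, so WZ runs at 10.9° + (180° − 87.7°) = 103.2° from the x-axis; with |WZ| = 22.2, Z = W + 22.2·(cos 103.2°, sin 103.2°) = (22.43, 26.91). The perpendicularity gives ZQ at right angles to WZ; with |ZQ| = 24.5 on the right of WZ, Q = Z + 24.5·(0.9736, 0.2284) = (46.28, 32.50). Then |KQ| = |Q − K| = 56.55.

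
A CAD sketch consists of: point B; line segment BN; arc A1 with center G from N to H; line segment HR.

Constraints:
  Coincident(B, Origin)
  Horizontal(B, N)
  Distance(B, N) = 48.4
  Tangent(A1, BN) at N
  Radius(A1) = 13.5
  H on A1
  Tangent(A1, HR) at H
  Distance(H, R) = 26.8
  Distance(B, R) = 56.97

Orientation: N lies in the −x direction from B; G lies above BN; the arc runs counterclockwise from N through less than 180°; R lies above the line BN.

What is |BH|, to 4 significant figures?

38.23

B is at the origin; BN is horizontal with |BN| = 48.4 and N on the −x side, so N = (-48.40, 0.000). Tangency of A1 to BN means the radius GN is perpendicular to BN, so G = N + (0, 13.5) = (-48.40, 13.50). Since GH ⟂ HR (tangency), |GR| = √(13.5² + 26.8²) = 30.01 regardless of where H sits on A1. So R lies on both circle(B, 56.97) and circle(G, 30.01); the above-BN intersection is R = (-38.63, 41.87). H is the foot of the tangent from R: H = (-35.02, 15.32).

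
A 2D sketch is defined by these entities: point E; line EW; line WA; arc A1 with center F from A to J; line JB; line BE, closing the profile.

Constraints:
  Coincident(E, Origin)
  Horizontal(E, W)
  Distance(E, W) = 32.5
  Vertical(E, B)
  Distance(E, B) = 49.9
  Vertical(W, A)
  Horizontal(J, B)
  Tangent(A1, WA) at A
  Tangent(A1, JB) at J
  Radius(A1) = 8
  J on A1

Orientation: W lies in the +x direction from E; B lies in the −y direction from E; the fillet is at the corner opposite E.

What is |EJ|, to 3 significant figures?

55.6

E is at the origin; E and W share the same y with |EW| = 32.5 and W on the +x side, so W = (32.5, 0.00). E and B share the same x with |EB| = 49.9 and B on the −y side, so B = (0.00, -49.9). The virtual corner opposite E is at (32.5, -49.9). The tangent condition forces FA to be normal to WA and the tangent condition forces FJ to be normal to JB, with radius 8.0, so the center F sits 8.0 in from both sides at F = (24.5, -41.9). That places the tangent points at A = (32.5, -41.9) on WA and J = (24.5, -49.9) on JB. Then |EJ| = |J − E| = 55.6.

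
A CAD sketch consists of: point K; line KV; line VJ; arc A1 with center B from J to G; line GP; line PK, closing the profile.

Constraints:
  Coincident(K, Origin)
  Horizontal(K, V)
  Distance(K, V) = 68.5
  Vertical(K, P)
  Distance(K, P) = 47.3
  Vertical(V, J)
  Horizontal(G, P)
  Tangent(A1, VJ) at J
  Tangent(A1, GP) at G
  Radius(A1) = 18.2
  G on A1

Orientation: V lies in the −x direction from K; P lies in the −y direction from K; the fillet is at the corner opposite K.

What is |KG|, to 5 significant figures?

69.046

K is at the origin; KV is horizontal with |KV| = 68.5 and V on the −x side, so V = (-68.500, 0.0000). KP is vertical with |KP| = 47.3 and P on the −y side, so P = (0.0000, -47.300). The virtual corner opposite K is at (-68.500, -47.300). Tangency of A1 to VJ means the radius BJ is perpendicular to VJ and tangency of A1 to GP means the radius BG is perpendicular to GP, with radius 18.2, so the center B sits 18.2 in from both sides at B = (-50.300, -29.100). That places the tangent points at J = (-68.500, -29.100) on VJ and G = (-50.300, -47.300) on GP. Then |KG| = |G − K| = 69.046.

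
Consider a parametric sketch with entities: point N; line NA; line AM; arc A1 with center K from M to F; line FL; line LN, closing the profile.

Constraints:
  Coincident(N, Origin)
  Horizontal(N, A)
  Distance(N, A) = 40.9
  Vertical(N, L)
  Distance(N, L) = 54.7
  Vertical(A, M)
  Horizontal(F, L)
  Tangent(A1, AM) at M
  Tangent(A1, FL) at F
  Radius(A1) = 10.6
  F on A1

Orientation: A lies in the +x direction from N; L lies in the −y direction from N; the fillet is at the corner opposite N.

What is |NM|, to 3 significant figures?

60.1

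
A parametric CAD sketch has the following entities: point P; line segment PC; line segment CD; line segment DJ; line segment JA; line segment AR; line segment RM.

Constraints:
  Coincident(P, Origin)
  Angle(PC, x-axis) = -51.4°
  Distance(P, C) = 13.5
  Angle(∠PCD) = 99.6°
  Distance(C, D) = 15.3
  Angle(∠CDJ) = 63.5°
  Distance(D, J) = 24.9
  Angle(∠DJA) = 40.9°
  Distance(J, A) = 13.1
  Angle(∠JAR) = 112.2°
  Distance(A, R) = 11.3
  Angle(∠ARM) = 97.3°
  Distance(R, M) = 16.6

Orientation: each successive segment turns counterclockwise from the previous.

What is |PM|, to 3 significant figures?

23.8

P is at the origin; PC runs at -51.4° with length 13.5, so C = (8.42, -10.6). ∠PCD = 99.6° gives CD at 29.0° from the x-axis; with |CD| = 15.3, D = (21.8, -3.13). ∠CDJ = 63.5° gives DJ at 146° from the x-axis; with |DJ| = 24.9, J = (1.28, 11.0). ∠DJA = 40.9° gives JA at -75.4° from the x-axis; with |JA| = 13.1, A = (4.59, -1.71). ∠JAR = 112.2° gives AR at -7.60° from the x-axis; with |AR| = 11.3, R = (15.8, -3.20). ∠ARM = 97.3° gives RM at 75.1° from the x-axis; with |RM| = 16.6, M = (20.1, 12.8). Then |PM| = |M − P| = 23.8.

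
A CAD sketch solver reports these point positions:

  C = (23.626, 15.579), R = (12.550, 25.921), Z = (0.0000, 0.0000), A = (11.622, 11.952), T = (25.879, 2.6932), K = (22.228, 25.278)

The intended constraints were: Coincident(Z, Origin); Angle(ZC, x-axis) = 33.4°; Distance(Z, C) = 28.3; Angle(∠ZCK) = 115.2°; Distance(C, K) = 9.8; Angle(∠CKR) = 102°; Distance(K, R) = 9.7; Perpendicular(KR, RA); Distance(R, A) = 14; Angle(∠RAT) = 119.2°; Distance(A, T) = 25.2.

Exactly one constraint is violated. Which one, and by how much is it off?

Distance(A, T) = 25.2 — off by 8.20.

Z = (0.00, 0.00) ✓; ZC at 33.40° ✓; |ZC| = 28.30 ✓; ∠ZCK = 115.2° ✓; |CK| = 9.799 ✓; ∠CKR = 102.0° ✓; |KR| = 9.699 ✓; ∠(KR, RA) = 90.00° ✓; |RA| = 14.00 ✓; ∠RAT = 119.2° ✓; |AT| = 17.00 ✗.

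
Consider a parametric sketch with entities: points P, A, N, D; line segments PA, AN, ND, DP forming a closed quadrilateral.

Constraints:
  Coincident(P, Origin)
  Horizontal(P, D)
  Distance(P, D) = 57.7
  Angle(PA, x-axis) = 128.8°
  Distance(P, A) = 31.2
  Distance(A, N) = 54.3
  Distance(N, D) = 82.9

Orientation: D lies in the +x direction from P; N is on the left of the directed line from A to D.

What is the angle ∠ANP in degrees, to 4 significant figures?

25.40°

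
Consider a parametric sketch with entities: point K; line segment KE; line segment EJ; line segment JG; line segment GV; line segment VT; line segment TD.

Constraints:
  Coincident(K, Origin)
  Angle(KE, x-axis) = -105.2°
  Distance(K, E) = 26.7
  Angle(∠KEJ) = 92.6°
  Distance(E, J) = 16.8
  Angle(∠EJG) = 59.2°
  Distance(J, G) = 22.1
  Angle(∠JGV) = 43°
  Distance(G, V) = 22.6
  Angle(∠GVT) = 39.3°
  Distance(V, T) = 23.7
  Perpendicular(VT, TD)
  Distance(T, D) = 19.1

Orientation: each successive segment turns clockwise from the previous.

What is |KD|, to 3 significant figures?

8.58

∠GVT = 39.3° gives VT at 129° from the x-axis; with |VT| = 23.7, T = (-23.3, -10.2). The perpendicularity gives TD at right angles to VT, so TD runs at 38.9°; with |TD| = 19.1, D = (-8.39, 1.80). Then |KD| = |D − K| = 8.58.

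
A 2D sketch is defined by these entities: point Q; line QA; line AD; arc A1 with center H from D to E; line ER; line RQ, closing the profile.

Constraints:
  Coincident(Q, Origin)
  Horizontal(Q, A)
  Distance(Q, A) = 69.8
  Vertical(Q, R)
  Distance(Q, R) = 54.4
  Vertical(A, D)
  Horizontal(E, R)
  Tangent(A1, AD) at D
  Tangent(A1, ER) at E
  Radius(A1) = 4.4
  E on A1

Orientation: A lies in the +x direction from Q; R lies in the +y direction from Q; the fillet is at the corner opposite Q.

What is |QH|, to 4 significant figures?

82.32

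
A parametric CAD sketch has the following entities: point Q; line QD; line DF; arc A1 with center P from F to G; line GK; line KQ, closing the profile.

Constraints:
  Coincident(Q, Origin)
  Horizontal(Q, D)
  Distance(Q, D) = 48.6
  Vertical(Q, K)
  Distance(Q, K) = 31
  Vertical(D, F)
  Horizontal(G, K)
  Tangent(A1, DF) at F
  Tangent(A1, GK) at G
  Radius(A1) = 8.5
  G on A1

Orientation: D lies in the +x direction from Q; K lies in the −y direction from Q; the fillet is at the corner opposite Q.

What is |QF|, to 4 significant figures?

53.56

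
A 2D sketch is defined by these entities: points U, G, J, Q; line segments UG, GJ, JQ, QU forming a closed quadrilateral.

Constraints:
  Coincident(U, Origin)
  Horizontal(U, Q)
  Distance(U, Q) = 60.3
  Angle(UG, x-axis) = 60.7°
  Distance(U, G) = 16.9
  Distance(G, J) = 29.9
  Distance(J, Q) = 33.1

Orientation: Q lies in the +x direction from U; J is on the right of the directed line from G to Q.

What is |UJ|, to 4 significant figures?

29.12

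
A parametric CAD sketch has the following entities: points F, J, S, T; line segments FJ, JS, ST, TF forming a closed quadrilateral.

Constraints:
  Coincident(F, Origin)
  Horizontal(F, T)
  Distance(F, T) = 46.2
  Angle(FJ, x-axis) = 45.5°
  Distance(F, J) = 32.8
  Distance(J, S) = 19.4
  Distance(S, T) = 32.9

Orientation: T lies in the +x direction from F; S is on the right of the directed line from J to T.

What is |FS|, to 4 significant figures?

15.24

F is at the origin; FT is horizontal with |FT| = 46.2 and T in +x, so T = (46.2, 0). FJ runs at 45.5° with |FJ| = 32.8, so J = (22.99, 23.39). S is determined by |JS| = 19.4 and |ST| = 32.9 together: it lies at the intersection of circle(J, 19.4) and circle(T, 32.9). With |JT| = 32.95, the foot of the radical line on JT is 5.765 from J and the perpendicular offset is √(19.4² − 5.765²) = 18.52. Taking the right-of-JT solution: S = (13.90, 6.256).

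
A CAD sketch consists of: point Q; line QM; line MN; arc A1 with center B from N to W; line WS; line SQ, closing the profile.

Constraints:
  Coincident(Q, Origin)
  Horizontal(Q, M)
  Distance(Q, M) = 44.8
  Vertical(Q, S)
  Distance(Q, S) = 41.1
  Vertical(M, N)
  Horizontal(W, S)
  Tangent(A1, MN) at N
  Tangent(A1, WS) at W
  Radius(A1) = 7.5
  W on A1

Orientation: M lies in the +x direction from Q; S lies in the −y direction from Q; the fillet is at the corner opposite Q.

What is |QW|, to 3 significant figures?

55.5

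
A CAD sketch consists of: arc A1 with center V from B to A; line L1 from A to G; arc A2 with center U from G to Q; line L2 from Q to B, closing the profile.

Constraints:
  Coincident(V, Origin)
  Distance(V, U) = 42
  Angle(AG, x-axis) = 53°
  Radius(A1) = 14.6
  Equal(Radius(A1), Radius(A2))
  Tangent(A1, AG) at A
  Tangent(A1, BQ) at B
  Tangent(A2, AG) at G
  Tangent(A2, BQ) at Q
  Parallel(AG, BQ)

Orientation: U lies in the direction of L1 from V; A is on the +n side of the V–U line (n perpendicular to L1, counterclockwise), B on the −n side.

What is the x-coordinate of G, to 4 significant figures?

13.62

The slot axis is L1's direction at 53.0°, so u = (cos 53.0°, sin 53.0°) = (0.6018, 0.7986) and n = (−sin 53.0°, cos 53.0°) = (-0.7986, 0.6018). V is at the origin and U lies 42.0 along u from V, so U = 42.0·u = (25.28, 33.54). Tangency of A1 to both parallel lines with radius 14.6 puts A and B at V ± 14.6·n: A = (-11.66, 8.786), B = (11.66, -8.786). Equal radii place G and Q the same way about U: G = U + 14.6·n = (13.62, 42.33), Q = U − 14.6·n = (36.94, 24.76). So G.x = 13.62.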